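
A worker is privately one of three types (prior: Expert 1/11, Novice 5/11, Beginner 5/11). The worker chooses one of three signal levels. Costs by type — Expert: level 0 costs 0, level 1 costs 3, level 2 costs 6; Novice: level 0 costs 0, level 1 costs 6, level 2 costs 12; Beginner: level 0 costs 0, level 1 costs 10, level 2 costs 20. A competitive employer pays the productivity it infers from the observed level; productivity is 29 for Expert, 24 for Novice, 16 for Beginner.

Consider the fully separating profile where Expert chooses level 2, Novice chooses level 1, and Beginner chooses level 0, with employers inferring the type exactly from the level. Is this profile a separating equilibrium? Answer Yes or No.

Yes

Separating wages: level 2 → 29, level 1 → 24, level 0 → 16.
Expert (assigned level 2): level 0: 16 − 0 = 16; level 1: 24 − 3 = 21; level 2: 29 − 6 = 23. Expert stays.
Novice (assigned level 1): level 0: 16 − 0 = 16; level 1: 24 − 6 = 18; level 2: 29 − 12 = 17. Novice stays.
Beginner (assigned level 0): level 0: 16 − 0 = 16; level 1: 24 − 10 = 14; level 2: 29 − 20 = 9. Beginner stays.
Every type prefers its assigned level; separation holds.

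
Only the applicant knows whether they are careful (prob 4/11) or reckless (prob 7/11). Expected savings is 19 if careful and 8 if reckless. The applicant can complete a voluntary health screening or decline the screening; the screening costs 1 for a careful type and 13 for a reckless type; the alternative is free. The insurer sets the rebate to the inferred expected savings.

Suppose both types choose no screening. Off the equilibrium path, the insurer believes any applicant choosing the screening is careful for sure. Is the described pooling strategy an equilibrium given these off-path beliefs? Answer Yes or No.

No

On path, the insurer holds the prior and pays 4/11·19 + 7/11·8 = 12. Off path (the screening), believing careful, it pays 19.
careful: no screening nets 12; the screening nets 19 − 1 = 18. careful would deviate.
reckless: no screening nets 12; the screening nets 19 − 13 = 6. reckless stays.
A type deviates, so pooling fails.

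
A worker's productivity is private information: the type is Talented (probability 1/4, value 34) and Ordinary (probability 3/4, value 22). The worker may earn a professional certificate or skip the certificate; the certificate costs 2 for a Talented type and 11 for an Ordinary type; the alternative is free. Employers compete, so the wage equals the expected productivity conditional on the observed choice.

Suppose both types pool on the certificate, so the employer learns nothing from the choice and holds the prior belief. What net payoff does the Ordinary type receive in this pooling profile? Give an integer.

Pooled wage = 1/4·34 + 3/4·22 = 25.
Ordinary pays cost 11 for the certificate, so net payoff = 25 − 11 = 14.

14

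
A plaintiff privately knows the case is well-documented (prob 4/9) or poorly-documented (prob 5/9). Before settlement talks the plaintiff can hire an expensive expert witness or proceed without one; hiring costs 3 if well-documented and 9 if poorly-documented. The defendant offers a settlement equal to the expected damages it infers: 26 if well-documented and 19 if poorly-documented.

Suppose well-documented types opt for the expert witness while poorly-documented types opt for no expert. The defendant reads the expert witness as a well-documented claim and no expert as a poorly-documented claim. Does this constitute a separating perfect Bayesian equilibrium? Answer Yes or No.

Yes

Under these beliefs, the expert witness earns settlement 26 and no expert earns settlement 19.
well-documented: the expert witness nets 26 − 3 = 23; no expert nets 19. well-documented prefers the expert witness.
poorly-documented: the expert witness nets 26 − 9 = 17; no expert nets 19. poorly-documented prefers no expert.
Neither type deviates, so the separating profile is an equilibrium.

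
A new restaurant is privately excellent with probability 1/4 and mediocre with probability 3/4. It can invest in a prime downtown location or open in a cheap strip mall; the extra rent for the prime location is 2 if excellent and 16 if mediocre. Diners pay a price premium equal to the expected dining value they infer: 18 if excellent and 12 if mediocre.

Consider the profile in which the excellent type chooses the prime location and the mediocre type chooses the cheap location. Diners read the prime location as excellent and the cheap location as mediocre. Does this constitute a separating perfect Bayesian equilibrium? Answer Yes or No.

Yes

Under these beliefs, the prime location earns price premium 18 and the cheap location earns price premium 12.
excellent: the prime location nets 18 − 2 = 16; the cheap location nets 12. excellent prefers the prime location.
mediocre: the prime location nets 18 − 16 = 2; the cheap location nets 12. mediocre prefers the cheap location.
Neither type deviates, so the separating profile is an equilibrium.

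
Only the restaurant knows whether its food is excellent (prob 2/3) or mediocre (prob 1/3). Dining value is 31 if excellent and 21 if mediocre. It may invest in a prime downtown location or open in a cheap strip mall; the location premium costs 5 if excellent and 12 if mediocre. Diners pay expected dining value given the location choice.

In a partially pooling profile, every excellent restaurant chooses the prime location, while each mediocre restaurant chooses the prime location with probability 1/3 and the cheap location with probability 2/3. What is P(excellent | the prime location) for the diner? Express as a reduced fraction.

P(the prime location) = (2/3)·1 + (1/3)·(1/3) = 7/9.
By Bayes' rule, P(excellent | the prime location) = (2/3) / (7/9) = 6/7.

6/7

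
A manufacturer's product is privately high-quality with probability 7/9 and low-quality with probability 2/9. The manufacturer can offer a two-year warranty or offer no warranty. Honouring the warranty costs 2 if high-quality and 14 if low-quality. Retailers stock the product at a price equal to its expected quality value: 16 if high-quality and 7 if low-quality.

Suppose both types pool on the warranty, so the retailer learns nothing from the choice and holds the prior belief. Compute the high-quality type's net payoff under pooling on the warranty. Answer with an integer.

12

Pooled price = 7/9·16 + 2/9·7 = 14.
high-quality pays cost 2 for the warranty, so net payoff = 14 − 2 = 12.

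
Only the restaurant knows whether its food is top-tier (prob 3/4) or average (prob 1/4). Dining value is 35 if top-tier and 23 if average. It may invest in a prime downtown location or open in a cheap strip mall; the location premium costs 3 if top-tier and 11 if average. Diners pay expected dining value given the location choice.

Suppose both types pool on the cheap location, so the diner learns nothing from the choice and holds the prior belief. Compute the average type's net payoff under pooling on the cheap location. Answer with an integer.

32

Pooled price premium = 3/4·35 + 1/4·23 = 32.
average pays no cost for the cheap location, so net payoff = 32.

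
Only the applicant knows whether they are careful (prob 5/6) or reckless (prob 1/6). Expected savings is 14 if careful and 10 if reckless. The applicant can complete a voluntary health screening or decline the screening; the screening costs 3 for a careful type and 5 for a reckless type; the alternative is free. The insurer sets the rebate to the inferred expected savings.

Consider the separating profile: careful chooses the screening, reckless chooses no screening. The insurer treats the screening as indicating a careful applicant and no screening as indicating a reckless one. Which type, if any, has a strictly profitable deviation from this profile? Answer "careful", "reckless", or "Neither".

The screening pays 14; no screening pays 10.
careful: assigned the screening, nets 14 − 3 = 11; deviating to no screening nets 10.
reckless: assigned no screening, nets 10; deviating to the screening nets 14 − 5 = 9.
Both types strictly prefer their assigned action; no profitable deviation.

Neither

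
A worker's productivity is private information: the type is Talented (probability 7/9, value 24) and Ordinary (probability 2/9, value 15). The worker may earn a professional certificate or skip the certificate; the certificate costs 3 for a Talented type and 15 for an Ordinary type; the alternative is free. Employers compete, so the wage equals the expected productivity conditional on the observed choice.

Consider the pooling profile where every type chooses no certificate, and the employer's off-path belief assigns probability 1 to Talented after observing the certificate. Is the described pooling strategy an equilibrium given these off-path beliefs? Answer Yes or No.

On path, the employer holds the prior and pays 7/9·24 + 2/9·15 = 22. Off path (the certificate), believing Talented, it pays 24.
Talented: no certificate nets 22; the certificate nets 24 − 3 = 21. Talented stays.
Ordinary: no certificate nets 22; the certificate nets 24 − 15 = 9. Ordinary stays.
No type deviates, so pooling is sustained.

Yes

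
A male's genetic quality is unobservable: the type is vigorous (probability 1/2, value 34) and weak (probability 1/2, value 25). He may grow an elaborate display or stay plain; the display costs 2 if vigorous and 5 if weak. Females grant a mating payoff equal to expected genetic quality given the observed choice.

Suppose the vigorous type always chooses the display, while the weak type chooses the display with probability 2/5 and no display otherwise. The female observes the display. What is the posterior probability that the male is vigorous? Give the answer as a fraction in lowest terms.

5/7

P(the display) = (1/2)·1 + (1/2)·(2/5) = 7/10.
By Bayes' rule, P(vigorous | the display) = (1/2) / (7/10) = 5/7.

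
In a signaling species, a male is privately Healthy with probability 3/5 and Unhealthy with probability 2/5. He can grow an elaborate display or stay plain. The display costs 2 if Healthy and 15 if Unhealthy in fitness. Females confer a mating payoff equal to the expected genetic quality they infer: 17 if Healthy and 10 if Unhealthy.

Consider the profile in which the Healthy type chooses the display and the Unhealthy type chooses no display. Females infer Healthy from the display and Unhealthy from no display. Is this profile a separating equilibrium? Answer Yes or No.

Yes

Under these beliefs, the display earns mating payoff 17 and no display earns mating payoff 10.
Healthy: the display nets 17 − 2 = 15; no display nets 10. Healthy prefers the display.
Unhealthy: the display nets 17 − 15 = 2; no display nets 10. Unhealthy prefers no display.
Neither type deviates, so the separating profile is an equilibrium.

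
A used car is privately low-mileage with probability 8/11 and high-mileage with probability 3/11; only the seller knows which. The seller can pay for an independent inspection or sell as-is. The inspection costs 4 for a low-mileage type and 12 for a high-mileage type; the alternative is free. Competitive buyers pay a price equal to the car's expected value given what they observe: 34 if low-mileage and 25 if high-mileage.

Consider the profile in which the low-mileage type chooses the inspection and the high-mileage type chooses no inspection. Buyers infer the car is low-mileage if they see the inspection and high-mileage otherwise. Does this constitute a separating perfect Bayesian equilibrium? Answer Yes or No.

Yes

Under these beliefs, the inspection earns price 34 and no inspection earns price 25.
low-mileage: the inspection nets 34 − 4 = 30; no inspection nets 25. low-mileage prefers the inspection.
high-mileage: the inspection nets 34 − 12 = 22; no inspection nets 25. high-mileage prefers no inspection.
Neither type deviates, so the separating profile is an equilibrium.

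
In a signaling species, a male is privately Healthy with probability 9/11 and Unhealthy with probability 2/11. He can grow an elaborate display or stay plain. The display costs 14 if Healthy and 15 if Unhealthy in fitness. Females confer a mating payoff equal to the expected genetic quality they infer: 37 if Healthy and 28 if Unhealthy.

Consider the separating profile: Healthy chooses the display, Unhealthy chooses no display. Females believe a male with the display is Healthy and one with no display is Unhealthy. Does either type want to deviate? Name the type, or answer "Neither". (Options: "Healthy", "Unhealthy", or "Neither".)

Healthy

The display pays 37; no display pays 28.
Healthy: assigned the display, nets 37 − 14 = 23; deviating to no display nets 28.
Unhealthy: assigned no display, nets 28; deviating to the display nets 37 − 15 = 22.
The Healthy type gains 5 by deviating.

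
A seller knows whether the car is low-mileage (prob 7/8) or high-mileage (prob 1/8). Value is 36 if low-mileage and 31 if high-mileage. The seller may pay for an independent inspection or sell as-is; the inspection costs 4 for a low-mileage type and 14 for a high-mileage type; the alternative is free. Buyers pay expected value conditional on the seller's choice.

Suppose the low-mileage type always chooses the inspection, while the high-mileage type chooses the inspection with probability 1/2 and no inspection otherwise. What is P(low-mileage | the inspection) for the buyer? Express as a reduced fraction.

P(the inspection) = (7/8)·1 + (1/8)·(1/2) = 15/16.
By Bayes' rule, P(low-mileage | the inspection) = (7/8) / (15/16) = 14/15.

14/15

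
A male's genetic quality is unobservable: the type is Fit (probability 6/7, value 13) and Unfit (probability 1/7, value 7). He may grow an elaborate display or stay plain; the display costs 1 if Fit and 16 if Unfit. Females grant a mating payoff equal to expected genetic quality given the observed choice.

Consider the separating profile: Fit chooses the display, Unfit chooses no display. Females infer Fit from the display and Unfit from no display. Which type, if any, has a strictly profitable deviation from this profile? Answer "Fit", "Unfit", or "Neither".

The display pays 13; no display pays 7.
Fit: assigned the display, nets 13 − 1 = 12; deviating to no display nets 7.
Unfit: assigned no display, nets 7; deviating to the display nets 13 − 16 = -3.
Both types strictly prefer their assigned action; no profitable deviation.

Neither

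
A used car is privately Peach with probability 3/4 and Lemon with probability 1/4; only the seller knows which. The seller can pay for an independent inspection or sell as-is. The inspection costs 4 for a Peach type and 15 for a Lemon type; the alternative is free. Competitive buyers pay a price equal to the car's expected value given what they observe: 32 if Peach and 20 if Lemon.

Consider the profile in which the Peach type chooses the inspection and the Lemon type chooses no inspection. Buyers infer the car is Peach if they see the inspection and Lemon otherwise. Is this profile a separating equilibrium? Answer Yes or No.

Yes

Under these beliefs, the inspection earns price 32 and no inspection earns price 20.
Peach: the inspection nets 32 − 4 = 28; no inspection nets 20. Peach prefers the inspection.
Lemon: the inspection nets 32 − 15 = 17; no inspection nets 20. Lemon prefers no inspection.
Neither type deviates, so the separating profile is an equilibrium.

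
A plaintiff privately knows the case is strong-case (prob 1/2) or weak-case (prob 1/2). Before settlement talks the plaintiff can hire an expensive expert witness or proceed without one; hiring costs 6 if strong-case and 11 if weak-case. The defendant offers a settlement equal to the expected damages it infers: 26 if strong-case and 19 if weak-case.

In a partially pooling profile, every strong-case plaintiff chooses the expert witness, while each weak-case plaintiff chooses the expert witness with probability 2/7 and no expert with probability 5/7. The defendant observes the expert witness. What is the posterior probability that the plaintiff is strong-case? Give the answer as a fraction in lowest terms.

P(the expert witness) = (1/2)·1 + (1/2)·(2/7) = 9/14.
By Bayes' rule, P(strong-case | the expert witness) = (1/2) / (9/14) = 7/9.

7/9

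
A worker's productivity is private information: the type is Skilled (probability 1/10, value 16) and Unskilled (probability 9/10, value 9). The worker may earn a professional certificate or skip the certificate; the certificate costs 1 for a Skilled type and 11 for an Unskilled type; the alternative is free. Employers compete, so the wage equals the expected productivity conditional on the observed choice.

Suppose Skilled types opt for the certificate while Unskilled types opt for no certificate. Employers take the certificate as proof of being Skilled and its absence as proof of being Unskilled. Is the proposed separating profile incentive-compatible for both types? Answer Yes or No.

Yes

Under these beliefs, the certificate earns wage 16 and no certificate earns wage 9.
Skilled: the certificate nets 16 − 1 = 15; no certificate nets 9. Skilled prefers the certificate.
Unskilled: the certificate nets 16 − 11 = 5; no certificate nets 9. Unskilled prefers no certificate.
Neither type deviates, so the separating profile is an equilibrium.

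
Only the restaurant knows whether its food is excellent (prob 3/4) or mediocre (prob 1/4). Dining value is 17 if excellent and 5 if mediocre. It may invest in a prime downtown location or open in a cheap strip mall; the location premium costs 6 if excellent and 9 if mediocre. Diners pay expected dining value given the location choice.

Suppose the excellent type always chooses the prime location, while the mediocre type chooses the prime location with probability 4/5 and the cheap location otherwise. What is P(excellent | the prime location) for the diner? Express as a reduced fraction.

15/19

P(the prime location) = (3/4)·1 + (1/4)·(4/5) = 19/20.
By Bayes' rule, P(excellent | the prime location) = (3/4) / (19/20) = 15/19.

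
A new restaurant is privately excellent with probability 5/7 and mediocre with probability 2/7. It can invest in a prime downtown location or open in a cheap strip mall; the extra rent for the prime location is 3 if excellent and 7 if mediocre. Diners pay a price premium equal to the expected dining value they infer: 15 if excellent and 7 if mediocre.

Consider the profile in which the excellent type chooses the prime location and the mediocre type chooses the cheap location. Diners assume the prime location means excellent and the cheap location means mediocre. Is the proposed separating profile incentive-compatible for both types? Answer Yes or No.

No

Under these beliefs, the prime location earns price premium 15 and the cheap location earns price premium 7.
excellent: the prime location nets 15 − 3 = 12; the cheap location nets 7. excellent prefers the prime location.
mediocre: the prime location nets 15 − 7 = 8; the cheap location nets 7. mediocre would deviate to the prime location.
mediocre has a profitable deviation, so the profile is not an equilibrium.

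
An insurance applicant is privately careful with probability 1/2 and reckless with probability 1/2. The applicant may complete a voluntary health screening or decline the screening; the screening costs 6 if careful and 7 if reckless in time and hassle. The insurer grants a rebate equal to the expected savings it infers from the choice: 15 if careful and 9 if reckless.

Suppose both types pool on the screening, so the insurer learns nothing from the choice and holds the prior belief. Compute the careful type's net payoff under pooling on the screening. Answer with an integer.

6

Pooled rebate = 1/2·15 + 1/2·9 = 12.
careful pays cost 6 for the screening, so net payoff = 12 − 6 = 6.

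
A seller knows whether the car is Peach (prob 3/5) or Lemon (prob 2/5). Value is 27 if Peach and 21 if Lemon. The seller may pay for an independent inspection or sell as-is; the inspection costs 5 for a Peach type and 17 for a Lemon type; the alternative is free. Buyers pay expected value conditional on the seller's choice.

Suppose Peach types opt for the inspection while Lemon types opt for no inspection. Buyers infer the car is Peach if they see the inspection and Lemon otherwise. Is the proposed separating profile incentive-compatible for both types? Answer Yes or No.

Under these beliefs, the inspection earns price 27 and no inspection earns price 21.
Peach: the inspection nets 27 − 5 = 22; no inspection nets 21. Peach prefers the inspection.
Lemon: the inspection nets 27 − 17 = 10; no inspection nets 21. Lemon prefers no inspection.
Neither type deviates, so the separating profile is an equilibrium.

Yes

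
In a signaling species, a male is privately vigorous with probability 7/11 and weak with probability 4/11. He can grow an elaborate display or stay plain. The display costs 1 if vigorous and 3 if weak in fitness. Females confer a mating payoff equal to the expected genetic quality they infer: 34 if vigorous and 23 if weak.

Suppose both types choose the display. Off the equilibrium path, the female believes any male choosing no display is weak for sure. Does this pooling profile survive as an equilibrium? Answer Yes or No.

Yes

On path, the female holds the prior and pays 7/11·34 + 4/11·23 = 30. Off path (no display), believing weak, it pays 23.
vigorous: the display nets 30 − 1 = 29; no display nets 23. vigorous stays.
weak: the display nets 30 − 3 = 27; no display nets 23. weak stays.
No type deviates, so pooling is sustained.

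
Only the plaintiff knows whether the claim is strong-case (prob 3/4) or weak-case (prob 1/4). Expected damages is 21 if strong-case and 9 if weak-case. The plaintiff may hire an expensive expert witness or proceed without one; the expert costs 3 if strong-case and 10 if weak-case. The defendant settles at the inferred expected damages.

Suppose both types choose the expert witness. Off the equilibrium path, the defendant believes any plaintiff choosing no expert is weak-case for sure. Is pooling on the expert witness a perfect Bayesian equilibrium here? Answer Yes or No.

No

On path, the defendant holds the prior and pays 3/4·21 + 1/4·9 = 18. Off path (no expert), believing weak-case, it pays 9.
strong-case: the expert witness nets 18 − 3 = 15; no expert nets 9. strong-case stays.
weak-case: the expert witness nets 18 − 10 = 8; no expert nets 9. weak-case would deviate.
A type deviates, so pooling fails.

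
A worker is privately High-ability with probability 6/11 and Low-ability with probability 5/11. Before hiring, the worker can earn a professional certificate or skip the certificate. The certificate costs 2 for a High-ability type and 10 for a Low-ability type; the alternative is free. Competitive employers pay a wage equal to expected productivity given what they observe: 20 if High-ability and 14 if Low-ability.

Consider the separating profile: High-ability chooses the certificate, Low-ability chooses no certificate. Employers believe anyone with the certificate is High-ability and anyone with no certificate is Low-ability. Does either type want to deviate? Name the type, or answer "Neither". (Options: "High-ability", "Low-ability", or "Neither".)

The certificate pays 20; no certificate pays 14.
High-ability: assigned the certificate, nets 20 − 2 = 18; deviating to no certificate nets 14.
Low-ability: assigned no certificate, nets 14; deviating to the certificate nets 20 − 10 = 10.
Both types strictly prefer their assigned action; no profitable deviation.

Neither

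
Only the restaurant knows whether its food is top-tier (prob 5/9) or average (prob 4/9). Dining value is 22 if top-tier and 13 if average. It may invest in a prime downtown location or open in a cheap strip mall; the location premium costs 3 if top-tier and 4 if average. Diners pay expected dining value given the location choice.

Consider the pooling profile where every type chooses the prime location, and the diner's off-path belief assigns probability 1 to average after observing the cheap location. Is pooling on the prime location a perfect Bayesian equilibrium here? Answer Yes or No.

On path, the diner holds the prior and pays 5/9·22 + 4/9·13 = 18. Off path (the cheap location), believing average, it pays 13.
top-tier: the prime location nets 18 − 3 = 15; the cheap location nets 13. top-tier stays.
average: the prime location nets 18 − 4 = 14; the cheap location nets 13. average stays.
No type deviates, so pooling is sustained.

Yes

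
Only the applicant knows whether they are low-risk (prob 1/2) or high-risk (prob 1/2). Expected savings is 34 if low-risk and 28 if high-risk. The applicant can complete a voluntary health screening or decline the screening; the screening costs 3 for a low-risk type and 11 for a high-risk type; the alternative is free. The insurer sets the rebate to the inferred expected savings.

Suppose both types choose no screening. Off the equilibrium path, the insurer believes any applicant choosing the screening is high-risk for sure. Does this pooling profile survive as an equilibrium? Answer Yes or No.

On path, the insurer holds the prior and pays 1/2·34 + 1/2·28 = 31. Off path (the screening), believing high-risk, it pays 28.
low-risk: no screening nets 31; the screening nets 28 − 3 = 25. low-risk stays.
high-risk: no screening nets 31; the screening nets 28 − 11 = 17. high-risk stays.
No type deviates, so pooling is sustained.

Yes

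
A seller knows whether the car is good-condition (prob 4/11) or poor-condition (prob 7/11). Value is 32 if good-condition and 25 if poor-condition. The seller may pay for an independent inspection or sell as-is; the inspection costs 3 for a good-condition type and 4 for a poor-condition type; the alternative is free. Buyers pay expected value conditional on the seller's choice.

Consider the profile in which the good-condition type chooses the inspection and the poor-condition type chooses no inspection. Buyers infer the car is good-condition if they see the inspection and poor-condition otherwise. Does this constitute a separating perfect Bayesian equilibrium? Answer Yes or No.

Under these beliefs, the inspection earns price 32 and no inspection earns price 25.
good-condition: the inspection nets 32 − 3 = 29; no inspection nets 25. good-condition prefers the inspection.
poor-condition: the inspection nets 32 − 4 = 28; no inspection nets 25. poor-condition would deviate to the inspection.
poor-condition has a profitable deviation, so the profile is not an equilibrium.

No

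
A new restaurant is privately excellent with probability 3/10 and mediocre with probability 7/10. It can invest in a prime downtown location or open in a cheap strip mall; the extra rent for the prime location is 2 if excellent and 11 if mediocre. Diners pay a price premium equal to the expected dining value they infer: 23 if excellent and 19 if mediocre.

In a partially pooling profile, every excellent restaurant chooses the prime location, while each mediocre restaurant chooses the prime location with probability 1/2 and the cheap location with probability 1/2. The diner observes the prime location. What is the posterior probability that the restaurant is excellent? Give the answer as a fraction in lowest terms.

P(the prime location) = (3/10)·1 + (7/10)·(1/2) = 13/20.
By Bayes' rule, P(excellent | the prime location) = (3/10) / (13/20) = 6/13.

6/13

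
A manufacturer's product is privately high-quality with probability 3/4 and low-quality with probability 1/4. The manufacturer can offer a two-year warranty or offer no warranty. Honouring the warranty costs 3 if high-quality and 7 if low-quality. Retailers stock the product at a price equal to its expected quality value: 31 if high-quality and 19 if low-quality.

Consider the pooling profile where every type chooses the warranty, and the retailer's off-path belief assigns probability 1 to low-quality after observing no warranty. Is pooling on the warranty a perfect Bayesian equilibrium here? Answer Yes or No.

Yes

On path, the retailer holds the prior and pays 3/4·31 + 1/4·19 = 28. Off path (no warranty), believing low-quality, it pays 19.
high-quality: the warranty nets 28 − 3 = 25; no warranty nets 19. high-quality stays.
low-quality: the warranty nets 28 − 7 = 21; no warranty nets 19. low-quality stays.
No type deviates, so pooling is sustained.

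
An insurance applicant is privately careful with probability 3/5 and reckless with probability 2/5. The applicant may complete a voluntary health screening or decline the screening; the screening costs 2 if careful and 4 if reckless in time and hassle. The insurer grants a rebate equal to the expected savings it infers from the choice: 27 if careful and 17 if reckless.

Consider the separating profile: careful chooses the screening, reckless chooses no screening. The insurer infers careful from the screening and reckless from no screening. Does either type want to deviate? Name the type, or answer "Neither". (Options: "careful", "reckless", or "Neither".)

reckless

The screening pays 27; no screening pays 17.
careful: assigned the screening, nets 27 − 2 = 25; deviating to no screening nets 17.
reckless: assigned no screening, nets 17; deviating to the screening nets 27 − 4 = 23.
The reckless type gains 6 by deviating.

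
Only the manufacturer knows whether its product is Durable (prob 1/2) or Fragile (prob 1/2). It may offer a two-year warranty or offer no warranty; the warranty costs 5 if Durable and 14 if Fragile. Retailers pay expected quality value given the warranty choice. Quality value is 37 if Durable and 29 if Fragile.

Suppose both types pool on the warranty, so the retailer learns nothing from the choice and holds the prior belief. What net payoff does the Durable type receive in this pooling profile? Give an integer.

Pooled price = 1/2·37 + 1/2·29 = 33.
Durable pays cost 5 for the warranty, so net payoff = 33 − 5 = 28.

28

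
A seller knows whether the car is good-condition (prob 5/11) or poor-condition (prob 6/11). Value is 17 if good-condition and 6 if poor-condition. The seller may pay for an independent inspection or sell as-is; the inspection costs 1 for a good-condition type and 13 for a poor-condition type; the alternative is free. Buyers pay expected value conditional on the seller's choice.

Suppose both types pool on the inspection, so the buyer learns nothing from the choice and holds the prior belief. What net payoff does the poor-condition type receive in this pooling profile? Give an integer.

Pooled price = 5/11·17 + 6/11·6 = 11.
poor-condition pays cost 13 for the inspection, so net payoff = 11 − 13 = -2.

-2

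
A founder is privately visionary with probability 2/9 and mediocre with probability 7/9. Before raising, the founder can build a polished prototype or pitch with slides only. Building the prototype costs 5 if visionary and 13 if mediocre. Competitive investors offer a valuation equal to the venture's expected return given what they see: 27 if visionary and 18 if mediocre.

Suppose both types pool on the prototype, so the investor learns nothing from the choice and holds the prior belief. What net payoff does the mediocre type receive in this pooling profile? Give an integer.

Pooled valuation = 2/9·27 + 7/9·18 = 20.
mediocre pays cost 13 for the prototype, so net payoff = 20 − 13 = 7.

7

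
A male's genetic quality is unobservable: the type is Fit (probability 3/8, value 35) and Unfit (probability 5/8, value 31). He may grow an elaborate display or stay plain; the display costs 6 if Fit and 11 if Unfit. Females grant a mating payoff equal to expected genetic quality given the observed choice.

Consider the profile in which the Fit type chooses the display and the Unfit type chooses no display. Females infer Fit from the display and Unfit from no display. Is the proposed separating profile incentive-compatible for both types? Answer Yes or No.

Under these beliefs, the display earns mating payoff 35 and no display earns mating payoff 31.
Fit: the display nets 35 − 6 = 29; no display nets 31. Fit would deviate to no display.
Unfit: the display nets 35 − 11 = 24; no display nets 31. Unfit prefers no display.
Fit has a profitable deviation, so the profile is not an equilibrium.

No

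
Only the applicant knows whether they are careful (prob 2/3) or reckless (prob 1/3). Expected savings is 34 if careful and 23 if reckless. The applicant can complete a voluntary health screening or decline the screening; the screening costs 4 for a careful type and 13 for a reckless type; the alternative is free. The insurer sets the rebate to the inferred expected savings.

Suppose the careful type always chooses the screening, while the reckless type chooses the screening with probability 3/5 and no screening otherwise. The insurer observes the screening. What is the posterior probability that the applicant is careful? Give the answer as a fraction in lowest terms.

10/13

P(the screening) = (2/3)·1 + (1/3)·(3/5) = 13/15.
By Bayes' rule, P(careful | the screening) = (2/3) / (13/15) = 10/13.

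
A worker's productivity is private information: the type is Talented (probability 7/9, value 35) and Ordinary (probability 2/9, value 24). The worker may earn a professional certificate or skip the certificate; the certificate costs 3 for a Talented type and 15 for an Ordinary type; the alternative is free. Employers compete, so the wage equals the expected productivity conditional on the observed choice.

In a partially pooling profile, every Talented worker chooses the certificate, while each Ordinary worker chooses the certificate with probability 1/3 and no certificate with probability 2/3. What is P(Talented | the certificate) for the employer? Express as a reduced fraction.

21/23

P(the certificate) = (7/9)·1 + (2/9)·(1/3) = 23/27.
By Bayes' rule, P(Talented | the certificate) = (7/9) / (23/27) = 21/23.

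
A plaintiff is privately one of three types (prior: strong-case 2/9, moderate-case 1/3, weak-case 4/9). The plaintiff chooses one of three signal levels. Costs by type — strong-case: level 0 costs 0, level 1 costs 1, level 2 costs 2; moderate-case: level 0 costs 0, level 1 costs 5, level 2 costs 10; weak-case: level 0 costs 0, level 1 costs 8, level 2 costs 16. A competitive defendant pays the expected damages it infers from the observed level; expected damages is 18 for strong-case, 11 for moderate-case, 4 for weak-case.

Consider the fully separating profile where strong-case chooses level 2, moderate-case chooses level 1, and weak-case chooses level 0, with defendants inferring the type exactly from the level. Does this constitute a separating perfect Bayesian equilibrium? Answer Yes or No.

No

Separating settlements: level 2 → 18, level 1 → 11, level 0 → 4.
strong-case (assigned level 2): level 0: 4 − 0 = 4; level 1: 11 − 1 = 10; level 2: 18 − 2 = 16. strong-case stays.
moderate-case (assigned level 1): level 0: 4 − 0 = 4; level 1: 11 − 5 = 6; level 2: 18 − 10 = 8. moderate-case prefers level 2.
weak-case (assigned level 0): level 0: 4 − 0 = 4; level 1: 11 − 8 = 3; level 2: 18 − 16 = 2. weak-case stays.
At least one type deviates; the separating profile fails.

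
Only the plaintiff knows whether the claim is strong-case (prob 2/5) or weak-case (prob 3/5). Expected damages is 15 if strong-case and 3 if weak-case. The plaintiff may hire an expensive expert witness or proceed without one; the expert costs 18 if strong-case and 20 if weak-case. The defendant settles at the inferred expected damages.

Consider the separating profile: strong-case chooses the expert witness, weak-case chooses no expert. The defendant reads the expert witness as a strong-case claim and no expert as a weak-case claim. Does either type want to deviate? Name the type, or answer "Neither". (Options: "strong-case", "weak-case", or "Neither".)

The expert witness pays 15; no expert pays 3.
strong-case: assigned the expert witness, nets 15 − 18 = -3; deviating to no expert nets 3.
weak-case: assigned no expert, nets 3; deviating to the expert witness nets 15 − 20 = -5.
The strong-case type gains 6 by deviating.

strong-case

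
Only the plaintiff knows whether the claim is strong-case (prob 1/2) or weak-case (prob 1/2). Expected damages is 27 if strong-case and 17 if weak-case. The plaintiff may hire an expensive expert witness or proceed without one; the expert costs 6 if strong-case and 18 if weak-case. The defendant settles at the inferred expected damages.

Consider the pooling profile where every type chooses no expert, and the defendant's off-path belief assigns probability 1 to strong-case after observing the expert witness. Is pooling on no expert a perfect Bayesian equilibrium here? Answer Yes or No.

On path, the defendant holds the prior and pays 1/2·27 + 1/2·17 = 22. Off path (the expert witness), believing strong-case, it pays 27.
strong-case: no expert nets 22; the expert witness nets 27 − 6 = 21. strong-case stays.
weak-case: no expert nets 22; the expert witness nets 27 − 18 = 9. weak-case stays.
No type deviates, so pooling is sustained.

Yes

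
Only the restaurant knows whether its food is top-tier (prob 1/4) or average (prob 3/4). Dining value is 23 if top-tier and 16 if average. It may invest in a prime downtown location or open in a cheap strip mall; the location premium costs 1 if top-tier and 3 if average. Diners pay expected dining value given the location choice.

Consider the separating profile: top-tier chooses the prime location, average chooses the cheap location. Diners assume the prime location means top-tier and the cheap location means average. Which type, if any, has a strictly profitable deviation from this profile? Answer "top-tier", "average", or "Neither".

The prime location pays 23; the cheap location pays 16.
top-tier: assigned the prime location, nets 23 − 1 = 22; deviating to the cheap location nets 16.
average: assigned the cheap location, nets 16; deviating to the prime location nets 23 − 3 = 20.
The average type gains 4 by deviating.

average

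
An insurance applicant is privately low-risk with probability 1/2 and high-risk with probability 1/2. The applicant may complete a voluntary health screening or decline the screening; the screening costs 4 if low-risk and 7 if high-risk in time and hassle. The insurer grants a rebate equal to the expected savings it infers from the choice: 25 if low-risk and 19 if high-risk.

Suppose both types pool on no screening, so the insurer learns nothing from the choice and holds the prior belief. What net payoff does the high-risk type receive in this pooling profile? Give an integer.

22

Pooled rebate = 1/2·25 + 1/2·19 = 22.
high-risk pays no cost for no screening, so net payoff = 22.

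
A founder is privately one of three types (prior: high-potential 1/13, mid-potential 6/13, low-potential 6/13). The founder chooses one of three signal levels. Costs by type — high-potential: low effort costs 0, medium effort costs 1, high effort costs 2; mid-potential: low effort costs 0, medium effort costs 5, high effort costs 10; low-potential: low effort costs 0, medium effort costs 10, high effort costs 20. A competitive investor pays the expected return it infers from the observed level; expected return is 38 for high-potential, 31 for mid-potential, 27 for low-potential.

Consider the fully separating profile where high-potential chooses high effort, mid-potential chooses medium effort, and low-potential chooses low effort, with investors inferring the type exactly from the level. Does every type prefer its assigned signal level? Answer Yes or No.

Separating valuations: high effort → 38, medium effort → 31, low effort → 27.
high-potential (assigned high effort): low effort: 27 − 0 = 27; medium effort: 31 − 1 = 30; high effort: 38 − 2 = 36. high-potential stays.
mid-potential (assigned medium effort): low effort: 27 − 0 = 27; medium effort: 31 − 5 = 26; high effort: 38 − 10 = 28. mid-potential prefers high effort.
low-potential (assigned low effort): low effort: 27 − 0 = 27; medium effort: 31 − 10 = 21; high effort: 38 − 20 = 18. low-potential stays.
At least one type deviates; the separating profile fails.

No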